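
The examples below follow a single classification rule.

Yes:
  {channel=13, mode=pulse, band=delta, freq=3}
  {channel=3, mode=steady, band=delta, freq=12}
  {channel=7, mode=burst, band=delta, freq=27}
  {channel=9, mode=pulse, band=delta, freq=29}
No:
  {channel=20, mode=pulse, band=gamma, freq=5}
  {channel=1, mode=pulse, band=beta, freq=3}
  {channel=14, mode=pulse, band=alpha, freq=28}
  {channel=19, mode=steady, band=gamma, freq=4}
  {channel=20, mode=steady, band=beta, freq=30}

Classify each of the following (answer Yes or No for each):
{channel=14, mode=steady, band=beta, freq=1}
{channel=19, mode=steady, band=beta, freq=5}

No, No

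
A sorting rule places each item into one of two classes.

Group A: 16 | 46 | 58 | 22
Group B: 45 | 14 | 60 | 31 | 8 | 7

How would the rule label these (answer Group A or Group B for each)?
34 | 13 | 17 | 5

Group A, Group B, Group B, Group B

Every 'Group A' example satisfies: ≡ 4 (mod 6). None of the 'Group B' examples do.
34 → 34 mod 6 = 4 → Group A.
13 → 13 mod 6 = 1 → Group B.
17 → 17 mod 6 = 5 → Group B.
5 → 5 mod 6 = 5 → Group B.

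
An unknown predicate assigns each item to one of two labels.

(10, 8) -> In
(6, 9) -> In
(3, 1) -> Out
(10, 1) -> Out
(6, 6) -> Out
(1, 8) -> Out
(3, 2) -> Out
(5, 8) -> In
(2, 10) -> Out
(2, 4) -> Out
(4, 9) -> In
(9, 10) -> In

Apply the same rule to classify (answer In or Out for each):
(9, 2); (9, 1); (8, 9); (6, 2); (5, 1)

Out, Out, In, Out, Out

Rule: sum ≥ 13. This holds for each 'In' example and fails for each 'Out' one.
(9, 2): Out (9+2 = 11).
(9, 1): Out (9+1 = 10).
(8, 9): In (8+9 = 17).
(6, 2): Out (6+2 = 8).
(5, 1): Out (5+1 = 6).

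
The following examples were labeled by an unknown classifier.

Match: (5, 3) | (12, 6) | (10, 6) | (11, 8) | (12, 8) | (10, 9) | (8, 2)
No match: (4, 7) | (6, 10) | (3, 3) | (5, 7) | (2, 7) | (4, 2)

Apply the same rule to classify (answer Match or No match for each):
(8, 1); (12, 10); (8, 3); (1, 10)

Match, Match, Match, No match

Rule: first > second AND sum ≥ 8. This holds for each 'Match' example and fails for each 'No match' one.
(8, 1): Match (8 > 1, 8+1 = 9).
(12, 10): Match (12 > 10, 12+10 = 22).
(8, 3): Match (8 > 3, 8+3 = 11).
(1, 10): No match (1 < 10, 1+10 = 11).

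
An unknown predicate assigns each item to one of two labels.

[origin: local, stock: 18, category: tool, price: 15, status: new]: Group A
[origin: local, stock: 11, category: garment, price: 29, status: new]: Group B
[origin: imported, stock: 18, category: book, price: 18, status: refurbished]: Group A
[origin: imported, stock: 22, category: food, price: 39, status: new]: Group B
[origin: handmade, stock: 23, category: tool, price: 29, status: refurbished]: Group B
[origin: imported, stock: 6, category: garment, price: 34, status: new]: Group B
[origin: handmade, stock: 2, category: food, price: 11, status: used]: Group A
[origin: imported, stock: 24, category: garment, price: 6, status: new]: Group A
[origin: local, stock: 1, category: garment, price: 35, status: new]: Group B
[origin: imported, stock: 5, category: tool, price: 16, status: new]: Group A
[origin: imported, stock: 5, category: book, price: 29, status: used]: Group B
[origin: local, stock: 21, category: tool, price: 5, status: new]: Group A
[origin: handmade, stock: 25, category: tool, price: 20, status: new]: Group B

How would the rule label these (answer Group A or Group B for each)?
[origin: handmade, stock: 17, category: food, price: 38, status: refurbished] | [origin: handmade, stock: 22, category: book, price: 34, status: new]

The pattern is that an item is 'Group A' exactly when: price ≤ 18.
[origin: handmade, stock: 17, category: food, price: 38, status: refurbished]: price = 38, doesn't match → Group B. [origin: handmade, stock: 22, category: book, price: 34, status: new]: price = 34, doesn't match → Group B.

Group B, Group B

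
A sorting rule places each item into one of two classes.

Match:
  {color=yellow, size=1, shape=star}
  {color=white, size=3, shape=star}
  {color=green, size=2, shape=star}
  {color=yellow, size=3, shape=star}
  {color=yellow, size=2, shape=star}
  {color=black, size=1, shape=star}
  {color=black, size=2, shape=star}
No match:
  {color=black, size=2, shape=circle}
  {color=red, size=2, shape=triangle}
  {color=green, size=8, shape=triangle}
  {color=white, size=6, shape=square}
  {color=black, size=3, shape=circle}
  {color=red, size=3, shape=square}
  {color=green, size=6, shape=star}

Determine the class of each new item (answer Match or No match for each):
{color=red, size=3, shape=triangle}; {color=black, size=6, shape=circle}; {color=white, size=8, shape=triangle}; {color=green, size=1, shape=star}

'Match' ⟺ shape is star AND size ≤ 3.
{color=red, size=3, shape=triangle}: shape is triangle, size = 3, does not fit → No match. {color=black, size=6, shape=circle}: shape is circle, size = 6, does not fit → No match. {color=white, size=8, shape=triangle}: shape is triangle, size = 8, does not fit → No match. {color=green, size=1, shape=star}: shape is star, size = 1, has this property → Match.

No match, No match, No match, Match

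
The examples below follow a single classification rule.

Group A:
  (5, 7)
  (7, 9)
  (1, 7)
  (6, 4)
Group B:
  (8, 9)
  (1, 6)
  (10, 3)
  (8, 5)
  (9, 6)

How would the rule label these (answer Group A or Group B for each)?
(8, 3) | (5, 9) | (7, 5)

The rule appears to be: sum is even.
(8, 3) — 8+3 = 11, hence Group B.
(5, 9) — 5+9 = 14, hence Group A.
(7, 5) — 7+5 = 12, hence Group A.

Group B, Group A, Group A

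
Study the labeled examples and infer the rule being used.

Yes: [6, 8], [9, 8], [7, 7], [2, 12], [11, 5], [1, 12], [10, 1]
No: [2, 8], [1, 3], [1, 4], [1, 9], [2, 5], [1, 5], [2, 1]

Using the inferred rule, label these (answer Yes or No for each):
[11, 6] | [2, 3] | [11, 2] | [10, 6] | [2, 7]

Rule: sum ≥ 11. This holds for each 'Yes' example and fails for each 'No' one.

Yes, No, Yes, Yes, No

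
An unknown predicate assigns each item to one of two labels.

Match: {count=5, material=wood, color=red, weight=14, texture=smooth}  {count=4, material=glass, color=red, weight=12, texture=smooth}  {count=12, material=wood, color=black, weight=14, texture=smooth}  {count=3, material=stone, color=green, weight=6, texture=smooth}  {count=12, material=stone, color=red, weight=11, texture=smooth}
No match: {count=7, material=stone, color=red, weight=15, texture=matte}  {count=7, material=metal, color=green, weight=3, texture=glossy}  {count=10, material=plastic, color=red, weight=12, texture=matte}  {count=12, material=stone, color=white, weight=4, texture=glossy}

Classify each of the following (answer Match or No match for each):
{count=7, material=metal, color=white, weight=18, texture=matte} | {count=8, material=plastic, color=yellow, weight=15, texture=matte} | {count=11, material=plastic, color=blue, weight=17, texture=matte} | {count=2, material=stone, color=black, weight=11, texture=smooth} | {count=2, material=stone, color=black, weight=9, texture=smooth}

The classifier is using: texture is smooth.
{count=7, material=metal, color=white, weight=18, texture=matte}: texture is matte — does not pass, so No match. {count=8, material=plastic, color=yellow, weight=15, texture=matte}: texture is matte — does not pass, so No match. {count=11, material=plastic, color=blue, weight=17, texture=matte}: texture is matte — does not pass, so No match. {count=2, material=stone, color=black, weight=11, texture=smooth}: texture is smooth — qualifies, so Match. {count=2, material=stone, color=black, weight=9, texture=smooth}: texture is smooth — qualifies, so Match.

No match, No match, No match, Match, Match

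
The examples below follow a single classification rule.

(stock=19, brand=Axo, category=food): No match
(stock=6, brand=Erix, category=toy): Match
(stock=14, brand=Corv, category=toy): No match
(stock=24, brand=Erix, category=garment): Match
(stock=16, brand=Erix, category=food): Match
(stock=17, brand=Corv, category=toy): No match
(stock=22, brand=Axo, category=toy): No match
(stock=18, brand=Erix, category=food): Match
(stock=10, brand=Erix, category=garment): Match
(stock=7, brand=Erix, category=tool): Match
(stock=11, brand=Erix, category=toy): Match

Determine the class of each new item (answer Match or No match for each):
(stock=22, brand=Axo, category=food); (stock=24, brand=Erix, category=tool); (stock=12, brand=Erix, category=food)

No match, Match, Match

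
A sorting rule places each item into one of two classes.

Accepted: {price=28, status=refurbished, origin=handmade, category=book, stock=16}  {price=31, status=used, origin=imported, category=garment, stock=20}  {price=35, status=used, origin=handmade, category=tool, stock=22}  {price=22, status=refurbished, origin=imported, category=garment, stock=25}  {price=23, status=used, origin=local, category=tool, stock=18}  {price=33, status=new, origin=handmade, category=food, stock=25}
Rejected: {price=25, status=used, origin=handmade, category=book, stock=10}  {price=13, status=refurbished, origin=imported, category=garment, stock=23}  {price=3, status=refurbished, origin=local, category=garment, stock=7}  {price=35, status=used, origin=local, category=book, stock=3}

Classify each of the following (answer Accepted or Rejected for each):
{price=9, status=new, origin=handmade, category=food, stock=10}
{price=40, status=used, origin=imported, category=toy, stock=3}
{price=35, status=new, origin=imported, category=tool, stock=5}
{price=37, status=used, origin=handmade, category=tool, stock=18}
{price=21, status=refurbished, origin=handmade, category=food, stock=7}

Rejected, Rejected, Rejected, Accepted, Rejected

The classifier is using: price ≥ 22 AND stock ≥ 16.
{price=9, status=new, origin=handmade, category=food, stock=10}: Rejected (price = 9, stock = 10). {price=40, status=used, origin=imported, category=toy, stock=3}: Rejected (price = 40, stock = 3). {price=35, status=new, origin=imported, category=tool, stock=5}: Rejected (price = 35, stock = 5). {price=37, status=used, origin=handmade, category=tool, stock=18}: Accepted (price = 37, stock = 18). {price=21, status=refurbished, origin=handmade, category=food, stock=7}: Rejected (price = 21, stock = 7).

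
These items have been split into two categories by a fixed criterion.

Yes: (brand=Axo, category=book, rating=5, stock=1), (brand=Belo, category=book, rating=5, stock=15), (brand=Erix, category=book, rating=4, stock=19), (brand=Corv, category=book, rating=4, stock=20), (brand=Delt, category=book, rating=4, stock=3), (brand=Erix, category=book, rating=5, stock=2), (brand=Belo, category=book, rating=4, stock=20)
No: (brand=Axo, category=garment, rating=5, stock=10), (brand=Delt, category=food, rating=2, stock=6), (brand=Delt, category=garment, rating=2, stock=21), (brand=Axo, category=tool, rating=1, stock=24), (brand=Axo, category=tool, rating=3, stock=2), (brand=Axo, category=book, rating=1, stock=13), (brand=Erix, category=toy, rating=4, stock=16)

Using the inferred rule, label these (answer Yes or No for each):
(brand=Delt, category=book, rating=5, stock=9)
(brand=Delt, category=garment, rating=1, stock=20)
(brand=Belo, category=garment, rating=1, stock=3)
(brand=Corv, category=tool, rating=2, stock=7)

'Yes' ⟺ category is book AND rating ≥ 2.

Yes, No, No, No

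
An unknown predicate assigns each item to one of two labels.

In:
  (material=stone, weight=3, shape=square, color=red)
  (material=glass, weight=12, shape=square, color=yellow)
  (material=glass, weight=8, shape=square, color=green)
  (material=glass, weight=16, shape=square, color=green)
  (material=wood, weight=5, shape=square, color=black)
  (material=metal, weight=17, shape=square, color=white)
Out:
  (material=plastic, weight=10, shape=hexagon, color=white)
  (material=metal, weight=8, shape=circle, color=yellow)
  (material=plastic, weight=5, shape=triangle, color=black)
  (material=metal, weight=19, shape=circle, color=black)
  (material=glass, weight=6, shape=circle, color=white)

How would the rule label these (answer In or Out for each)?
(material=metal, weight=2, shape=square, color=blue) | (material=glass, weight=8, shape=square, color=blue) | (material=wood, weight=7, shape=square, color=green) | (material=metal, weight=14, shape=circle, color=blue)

In, In, In, Out

The simplest hypothesis consistent with all the labels is: shape is square.
(material=metal, weight=2, shape=square, color=blue): shape is square, matches → In. (material=glass, weight=8, shape=square, color=blue): shape is square, matches → In. (material=wood, weight=7, shape=square, color=green): shape is square, matches → In. (material=metal, weight=14, shape=circle, color=blue): shape is circle, doesn't qualify → Out.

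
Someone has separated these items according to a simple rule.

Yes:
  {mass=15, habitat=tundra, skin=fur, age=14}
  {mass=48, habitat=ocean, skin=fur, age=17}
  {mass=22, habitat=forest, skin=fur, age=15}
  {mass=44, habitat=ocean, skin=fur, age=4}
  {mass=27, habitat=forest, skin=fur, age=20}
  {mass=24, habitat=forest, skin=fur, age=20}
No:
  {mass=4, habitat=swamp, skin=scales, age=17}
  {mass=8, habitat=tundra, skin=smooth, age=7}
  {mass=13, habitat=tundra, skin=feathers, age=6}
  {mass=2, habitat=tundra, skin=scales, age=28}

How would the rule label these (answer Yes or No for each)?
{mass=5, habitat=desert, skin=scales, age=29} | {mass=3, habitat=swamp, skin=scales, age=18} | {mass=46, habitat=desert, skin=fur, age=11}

One predicate separates the groups cleanly: skin is fur.
{mass=5, habitat=desert, skin=scales, age=29}: skin is scales — does not satisfy this, so No. {mass=3, habitat=swamp, skin=scales, age=18}: skin is scales — does not satisfy this, so No. {mass=46, habitat=desert, skin=fur, age=11}: skin is fur — has this property, so Yes.

No, No, Yes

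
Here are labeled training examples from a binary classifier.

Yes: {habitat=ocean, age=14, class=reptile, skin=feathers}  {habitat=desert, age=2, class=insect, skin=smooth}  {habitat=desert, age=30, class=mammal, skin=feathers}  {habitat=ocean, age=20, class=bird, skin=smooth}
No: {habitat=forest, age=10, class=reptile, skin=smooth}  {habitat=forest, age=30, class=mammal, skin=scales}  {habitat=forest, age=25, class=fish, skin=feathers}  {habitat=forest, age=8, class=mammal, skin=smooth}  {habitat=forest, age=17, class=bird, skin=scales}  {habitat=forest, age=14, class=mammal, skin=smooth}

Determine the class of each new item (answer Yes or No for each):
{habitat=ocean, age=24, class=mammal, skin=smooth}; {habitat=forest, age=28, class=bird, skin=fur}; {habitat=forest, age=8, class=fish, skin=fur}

The rule appears to be: habitat is not forest.

Yes, No, No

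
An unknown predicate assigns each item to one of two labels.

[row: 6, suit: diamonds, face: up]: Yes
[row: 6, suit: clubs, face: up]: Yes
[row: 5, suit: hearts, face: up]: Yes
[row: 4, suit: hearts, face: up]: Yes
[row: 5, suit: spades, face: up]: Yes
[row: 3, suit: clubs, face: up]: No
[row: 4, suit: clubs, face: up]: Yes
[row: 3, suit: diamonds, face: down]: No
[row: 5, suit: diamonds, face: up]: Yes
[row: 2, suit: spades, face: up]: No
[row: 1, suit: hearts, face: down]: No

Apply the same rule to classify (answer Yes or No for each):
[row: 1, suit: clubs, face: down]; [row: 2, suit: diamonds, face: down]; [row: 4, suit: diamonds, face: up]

The simplest hypothesis consistent with all the labels is: row ≥ 4.
[row: 1, suit: clubs, face: down] → row = 1 → No. [row: 2, suit: diamonds, face: down] → row = 2 → No. [row: 4, suit: diamonds, face: up] → row = 4 → Yes.

No, No, Yes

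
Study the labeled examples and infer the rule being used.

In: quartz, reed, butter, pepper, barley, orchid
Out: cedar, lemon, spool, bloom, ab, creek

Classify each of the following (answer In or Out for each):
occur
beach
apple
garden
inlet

Out, Out, Out, In, Out

The common property of the 'In' items is: even length AND contains 'r'. No 'Out' item has it.
Out: occur, since length 5, has 'r'. Out: beach, since length 5, no 'r'. Out: apple, since length 5, no 'r'. In: garden, since length 6, has 'r'. Out: inlet, since length 5, no 'r'.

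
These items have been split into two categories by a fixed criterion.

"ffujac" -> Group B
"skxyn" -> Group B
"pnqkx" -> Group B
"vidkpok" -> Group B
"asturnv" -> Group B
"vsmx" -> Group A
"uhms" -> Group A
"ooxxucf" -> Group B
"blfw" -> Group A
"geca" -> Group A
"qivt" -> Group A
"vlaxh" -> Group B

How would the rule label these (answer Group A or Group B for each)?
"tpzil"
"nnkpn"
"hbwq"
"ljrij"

The common property of the 'Group A' items is: length 4. No 'Group B' item has it.
"tpzil": length 5 — fails this test, so Group B.
"nnkpn": length 5 — fails this test, so Group B.
"hbwq": length 4 — has this property, so Group A.
"ljrij": length 5 — fails this test, so Group B.

Group B, Group B, Group A, Group B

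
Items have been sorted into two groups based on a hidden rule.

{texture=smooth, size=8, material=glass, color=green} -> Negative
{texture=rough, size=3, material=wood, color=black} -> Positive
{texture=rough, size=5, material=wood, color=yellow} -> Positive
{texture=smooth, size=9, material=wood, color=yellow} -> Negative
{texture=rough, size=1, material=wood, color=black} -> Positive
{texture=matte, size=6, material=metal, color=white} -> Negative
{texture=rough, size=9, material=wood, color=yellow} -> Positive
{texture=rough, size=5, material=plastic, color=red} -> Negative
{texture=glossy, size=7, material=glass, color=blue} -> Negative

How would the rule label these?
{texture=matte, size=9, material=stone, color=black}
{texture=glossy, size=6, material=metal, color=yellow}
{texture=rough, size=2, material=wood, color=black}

'Positive' ⟺ texture is rough AND material is wood.
Negative: {texture=matte, size=9, material=stone, color=black}, since texture is matte, material is stone.
Negative: {texture=glossy, size=6, material=metal, color=yellow}, since texture is glossy, material is metal.
Positive: {texture=rough, size=2, material=wood, color=black}, since texture is rough, material is wood.

Negative, Negative, Positive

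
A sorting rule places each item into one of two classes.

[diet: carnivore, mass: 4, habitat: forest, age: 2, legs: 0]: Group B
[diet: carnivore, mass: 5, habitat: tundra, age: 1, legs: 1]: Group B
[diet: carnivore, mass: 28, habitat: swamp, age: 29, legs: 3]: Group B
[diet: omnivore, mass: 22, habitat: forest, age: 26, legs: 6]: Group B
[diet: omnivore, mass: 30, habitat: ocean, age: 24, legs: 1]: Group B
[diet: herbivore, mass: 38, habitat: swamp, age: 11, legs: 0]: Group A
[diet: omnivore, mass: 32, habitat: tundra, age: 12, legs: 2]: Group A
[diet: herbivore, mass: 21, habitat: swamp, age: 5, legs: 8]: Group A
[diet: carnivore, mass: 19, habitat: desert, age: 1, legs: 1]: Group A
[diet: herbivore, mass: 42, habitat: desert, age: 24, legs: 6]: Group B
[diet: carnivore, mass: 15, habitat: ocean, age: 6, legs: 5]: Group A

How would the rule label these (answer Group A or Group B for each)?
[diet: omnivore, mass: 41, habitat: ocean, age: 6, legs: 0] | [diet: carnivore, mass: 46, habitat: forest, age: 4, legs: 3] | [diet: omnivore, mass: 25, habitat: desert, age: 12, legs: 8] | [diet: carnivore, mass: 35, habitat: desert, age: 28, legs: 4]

The pattern is that an item is 'Group A' exactly when: mass ≥ 15 AND age ≤ 12.
[diet: omnivore, mass: 41, habitat: ocean, age: 6, legs: 0] — mass = 41, age = 6, hence Group A. [diet: carnivore, mass: 46, habitat: forest, age: 4, legs: 3] — mass = 46, age = 4, hence Group A. [diet: omnivore, mass: 25, habitat: desert, age: 12, legs: 8] — mass = 25, age = 12, hence Group A. [diet: carnivore, mass: 35, habitat: desert, age: 28, legs: 4] — mass = 35, age = 28, hence Group B.

Group A, Group A, Group A, Group B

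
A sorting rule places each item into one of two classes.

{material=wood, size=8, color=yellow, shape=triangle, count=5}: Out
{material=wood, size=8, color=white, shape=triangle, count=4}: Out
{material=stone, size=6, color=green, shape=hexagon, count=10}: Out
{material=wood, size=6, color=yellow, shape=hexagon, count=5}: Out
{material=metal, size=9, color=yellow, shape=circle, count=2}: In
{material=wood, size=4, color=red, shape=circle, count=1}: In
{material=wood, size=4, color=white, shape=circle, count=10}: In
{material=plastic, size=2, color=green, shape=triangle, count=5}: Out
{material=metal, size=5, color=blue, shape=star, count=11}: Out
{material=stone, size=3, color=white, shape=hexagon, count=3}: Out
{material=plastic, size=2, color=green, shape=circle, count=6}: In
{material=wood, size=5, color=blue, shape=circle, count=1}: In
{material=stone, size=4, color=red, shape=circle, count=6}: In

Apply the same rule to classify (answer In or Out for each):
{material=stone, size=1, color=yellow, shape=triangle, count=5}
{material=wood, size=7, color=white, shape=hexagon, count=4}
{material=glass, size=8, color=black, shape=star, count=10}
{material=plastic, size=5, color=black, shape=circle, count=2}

The pattern is that an item is 'In' exactly when: shape is circle.
{material=stone, size=1, color=yellow, shape=triangle, count=5}: shape is triangle — doesn't qualify, so Out. {material=wood, size=7, color=white, shape=hexagon, count=4}: shape is hexagon — doesn't qualify, so Out. {material=glass, size=8, color=black, shape=star, count=10}: shape is star — doesn't qualify, so Out. {material=plastic, size=5, color=black, shape=circle, count=2}: shape is circle — has this property, so In.

Out, Out, Out, In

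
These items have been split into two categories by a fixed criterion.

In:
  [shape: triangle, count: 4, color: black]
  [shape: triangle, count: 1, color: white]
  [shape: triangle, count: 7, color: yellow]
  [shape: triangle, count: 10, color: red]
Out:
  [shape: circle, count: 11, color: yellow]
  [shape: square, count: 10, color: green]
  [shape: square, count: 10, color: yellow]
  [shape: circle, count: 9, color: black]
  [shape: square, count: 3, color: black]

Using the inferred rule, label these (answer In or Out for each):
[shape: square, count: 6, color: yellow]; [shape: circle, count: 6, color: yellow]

Out, Out

A rule that fits every label: shape is triangle — true of each 'In' example, false of each 'Out' one.
[shape: square, count: 6, color: yellow]: shape is square — fails the rule, so Out.
[shape: circle, count: 6, color: yellow]: shape is circle — fails the rule, so Out.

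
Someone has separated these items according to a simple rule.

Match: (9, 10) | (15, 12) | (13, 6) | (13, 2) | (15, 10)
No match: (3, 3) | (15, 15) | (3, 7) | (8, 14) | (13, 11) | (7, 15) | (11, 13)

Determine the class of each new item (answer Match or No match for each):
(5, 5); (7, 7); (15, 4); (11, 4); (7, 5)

No match, No match, Match, Match, No match

Every 'Match' example satisfies: sum is odd. None of the 'No match' examples do.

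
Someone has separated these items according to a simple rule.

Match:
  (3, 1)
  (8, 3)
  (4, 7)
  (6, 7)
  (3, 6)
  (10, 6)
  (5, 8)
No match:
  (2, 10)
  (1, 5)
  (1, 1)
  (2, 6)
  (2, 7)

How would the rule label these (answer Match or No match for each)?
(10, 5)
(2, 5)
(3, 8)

Match, No match, Match

The classifier is using: first ≥ 3.
(10, 5): Match (first 10). (2, 5): No match (first 2). (3, 8): Match (first 3).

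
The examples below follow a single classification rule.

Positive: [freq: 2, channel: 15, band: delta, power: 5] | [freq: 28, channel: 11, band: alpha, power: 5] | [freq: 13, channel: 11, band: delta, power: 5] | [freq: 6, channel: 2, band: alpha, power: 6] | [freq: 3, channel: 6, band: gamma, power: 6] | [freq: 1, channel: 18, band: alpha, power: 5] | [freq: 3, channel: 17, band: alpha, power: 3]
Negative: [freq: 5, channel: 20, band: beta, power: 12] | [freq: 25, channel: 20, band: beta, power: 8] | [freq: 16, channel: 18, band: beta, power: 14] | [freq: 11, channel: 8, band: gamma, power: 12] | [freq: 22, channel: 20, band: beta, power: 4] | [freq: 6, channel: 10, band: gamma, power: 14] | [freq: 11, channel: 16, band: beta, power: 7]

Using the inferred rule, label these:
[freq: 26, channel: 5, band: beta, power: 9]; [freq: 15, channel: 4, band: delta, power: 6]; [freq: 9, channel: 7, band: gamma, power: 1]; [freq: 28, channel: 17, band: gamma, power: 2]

All 'Positive' examples share one property — power ≤ 6 AND channel ≤ 18 — and every 'Negative' example lacks it.

Negative, Positive, Positive, Positive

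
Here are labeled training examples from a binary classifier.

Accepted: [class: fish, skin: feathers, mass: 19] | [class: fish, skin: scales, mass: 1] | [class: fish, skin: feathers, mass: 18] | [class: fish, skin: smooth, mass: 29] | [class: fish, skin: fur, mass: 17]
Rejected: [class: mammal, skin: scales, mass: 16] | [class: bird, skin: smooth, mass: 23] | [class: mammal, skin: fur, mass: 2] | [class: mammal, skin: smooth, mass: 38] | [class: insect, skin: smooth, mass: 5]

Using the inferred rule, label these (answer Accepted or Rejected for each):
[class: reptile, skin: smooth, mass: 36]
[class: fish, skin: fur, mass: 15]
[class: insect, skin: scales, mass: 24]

Rejected, Accepted, Rejected

The common property of the 'Accepted' items is: class is fish. No 'Rejected' item has it.
[class: reptile, skin: smooth, mass: 36]: class is reptile — doesn't qualify, so Rejected. [class: fish, skin: fur, mass: 15]: class is fish — satisfies this, so Accepted. [class: insect, skin: scales, mass: 24]: class is insect — doesn't qualify, so Rejected.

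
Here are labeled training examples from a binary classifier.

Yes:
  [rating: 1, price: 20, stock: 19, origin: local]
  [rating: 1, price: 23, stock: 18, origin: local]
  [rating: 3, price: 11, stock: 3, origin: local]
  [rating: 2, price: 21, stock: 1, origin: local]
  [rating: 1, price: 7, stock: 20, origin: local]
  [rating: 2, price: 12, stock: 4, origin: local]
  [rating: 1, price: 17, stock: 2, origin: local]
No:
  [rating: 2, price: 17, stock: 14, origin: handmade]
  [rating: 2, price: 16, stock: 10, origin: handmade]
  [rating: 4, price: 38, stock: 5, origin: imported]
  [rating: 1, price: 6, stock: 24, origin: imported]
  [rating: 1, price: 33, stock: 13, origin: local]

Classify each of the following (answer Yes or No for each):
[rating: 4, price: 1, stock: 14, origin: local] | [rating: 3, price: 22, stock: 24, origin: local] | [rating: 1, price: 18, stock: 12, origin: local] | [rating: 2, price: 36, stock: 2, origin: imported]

Yes, Yes, Yes, No

The rule appears to be: origin is local AND price ≤ 23.
Yes: [rating: 4, price: 1, stock: 14, origin: local], since origin is local, price = 1.
Yes: [rating: 3, price: 22, stock: 24, origin: local], since origin is local, price = 22.
Yes: [rating: 1, price: 18, stock: 12, origin: local], since origin is local, price = 18.
No: [rating: 2, price: 36, stock: 2, origin: imported], since origin is imported, price = 36.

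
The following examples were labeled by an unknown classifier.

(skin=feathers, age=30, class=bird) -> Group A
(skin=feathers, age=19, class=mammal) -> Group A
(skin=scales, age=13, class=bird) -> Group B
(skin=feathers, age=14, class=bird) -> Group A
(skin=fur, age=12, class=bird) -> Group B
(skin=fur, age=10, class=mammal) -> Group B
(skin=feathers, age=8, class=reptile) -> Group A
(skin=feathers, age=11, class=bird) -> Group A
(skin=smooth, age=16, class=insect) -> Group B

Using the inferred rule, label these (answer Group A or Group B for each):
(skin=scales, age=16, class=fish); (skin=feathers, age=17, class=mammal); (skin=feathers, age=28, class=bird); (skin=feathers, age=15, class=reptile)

Group B, Group A, Group A, Group A

The simplest hypothesis consistent with all the labels is: skin is feathers.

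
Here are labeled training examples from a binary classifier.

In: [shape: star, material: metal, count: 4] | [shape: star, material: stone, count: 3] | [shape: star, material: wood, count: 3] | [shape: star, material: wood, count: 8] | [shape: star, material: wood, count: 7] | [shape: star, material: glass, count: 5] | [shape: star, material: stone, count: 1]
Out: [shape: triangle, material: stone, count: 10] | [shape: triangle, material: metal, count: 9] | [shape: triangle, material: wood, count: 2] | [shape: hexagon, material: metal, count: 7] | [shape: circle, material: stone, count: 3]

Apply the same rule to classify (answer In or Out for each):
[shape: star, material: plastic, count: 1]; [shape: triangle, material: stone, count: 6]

In, Out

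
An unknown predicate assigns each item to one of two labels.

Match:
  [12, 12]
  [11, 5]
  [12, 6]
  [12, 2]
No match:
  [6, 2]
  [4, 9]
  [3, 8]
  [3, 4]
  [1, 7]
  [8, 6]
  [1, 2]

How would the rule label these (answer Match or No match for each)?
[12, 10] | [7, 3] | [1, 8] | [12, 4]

Match, No match, No match, Match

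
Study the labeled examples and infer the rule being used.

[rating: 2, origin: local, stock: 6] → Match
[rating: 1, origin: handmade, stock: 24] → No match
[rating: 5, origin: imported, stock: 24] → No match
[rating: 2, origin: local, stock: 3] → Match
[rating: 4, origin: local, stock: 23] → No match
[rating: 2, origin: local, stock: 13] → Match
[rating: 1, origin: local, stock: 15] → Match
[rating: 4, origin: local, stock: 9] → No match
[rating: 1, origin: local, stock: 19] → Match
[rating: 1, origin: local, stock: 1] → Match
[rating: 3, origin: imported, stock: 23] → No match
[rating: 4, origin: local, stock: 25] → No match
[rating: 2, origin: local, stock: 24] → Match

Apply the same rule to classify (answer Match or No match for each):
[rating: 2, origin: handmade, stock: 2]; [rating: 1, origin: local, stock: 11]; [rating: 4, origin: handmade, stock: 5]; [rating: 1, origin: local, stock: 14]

No match, Match, No match, Match

Every 'Match' example satisfies: origin is local AND rating ≤ 2. None of the 'No match' examples do.
[rating: 2, origin: handmade, stock: 2] — origin is handmade, rating = 2, hence No match.
[rating: 1, origin: local, stock: 11] — origin is local, rating = 1, hence Match.
[rating: 4, origin: handmade, stock: 5] — origin is handmade, rating = 4, hence No match.
[rating: 1, origin: local, stock: 14] — origin is local, rating = 1, hence Match.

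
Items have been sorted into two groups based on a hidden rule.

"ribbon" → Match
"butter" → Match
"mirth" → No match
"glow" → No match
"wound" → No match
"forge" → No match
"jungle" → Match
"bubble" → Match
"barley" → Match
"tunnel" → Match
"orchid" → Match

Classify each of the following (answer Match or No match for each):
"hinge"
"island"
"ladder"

No match, Match, Match

Every 'Match' example satisfies: length 6. None of the 'No match' examples do.
"hinge": length 5 — does not fit, so No match.
"island": length 6 — matches, so Match.
"ladder": length 6 — matches, so Match.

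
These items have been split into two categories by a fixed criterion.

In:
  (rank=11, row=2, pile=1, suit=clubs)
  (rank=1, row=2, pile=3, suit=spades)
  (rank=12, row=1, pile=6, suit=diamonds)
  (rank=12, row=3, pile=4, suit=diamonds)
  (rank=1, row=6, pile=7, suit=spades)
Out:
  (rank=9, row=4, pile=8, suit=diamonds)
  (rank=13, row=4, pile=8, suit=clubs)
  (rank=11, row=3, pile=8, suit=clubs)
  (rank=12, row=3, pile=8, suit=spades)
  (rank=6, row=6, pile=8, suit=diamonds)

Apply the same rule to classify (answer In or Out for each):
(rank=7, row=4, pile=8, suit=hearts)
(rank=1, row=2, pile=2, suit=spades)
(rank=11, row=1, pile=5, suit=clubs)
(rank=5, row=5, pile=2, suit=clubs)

All 'In' examples share one property — pile ≤ 7 — and every 'Out' example lacks it.
Out: (rank=7, row=4, pile=8, suit=hearts), since pile = 8.
In: (rank=1, row=2, pile=2, suit=spades), since pile = 2.
In: (rank=11, row=1, pile=5, suit=clubs), since pile = 5.
In: (rank=5, row=5, pile=2, suit=clubs), since pile = 2.

Out, In, In, In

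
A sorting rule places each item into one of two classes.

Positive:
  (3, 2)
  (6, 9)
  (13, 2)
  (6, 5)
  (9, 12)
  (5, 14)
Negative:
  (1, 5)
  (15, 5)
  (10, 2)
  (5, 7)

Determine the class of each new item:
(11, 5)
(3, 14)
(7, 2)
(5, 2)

The common property of the 'Positive' items is: sum is odd. No 'Negative' item has it.
(11, 5) — 11+5 = 16, hence Negative. (3, 14) — 3+14 = 17, hence Positive. (7, 2) — 7+2 = 9, hence Positive. (5, 2) — 5+2 = 7, hence Positive.

Negative, Positive, Positive, Positive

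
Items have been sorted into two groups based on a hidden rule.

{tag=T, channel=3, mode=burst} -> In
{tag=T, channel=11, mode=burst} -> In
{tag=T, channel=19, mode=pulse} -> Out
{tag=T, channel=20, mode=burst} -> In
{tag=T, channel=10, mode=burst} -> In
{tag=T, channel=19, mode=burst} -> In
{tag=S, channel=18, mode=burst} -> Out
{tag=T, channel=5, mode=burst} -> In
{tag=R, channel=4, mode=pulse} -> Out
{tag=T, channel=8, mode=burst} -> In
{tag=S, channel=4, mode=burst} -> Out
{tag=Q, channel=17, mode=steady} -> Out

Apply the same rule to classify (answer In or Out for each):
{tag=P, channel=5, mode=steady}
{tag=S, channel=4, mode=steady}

The simplest hypothesis consistent with all the labels is: tag is T AND mode is burst.
{tag=P, channel=5, mode=steady} → tag is P, mode is steady → Out.
{tag=S, channel=4, mode=steady} → tag is S, mode is steady → Out.

Out, Out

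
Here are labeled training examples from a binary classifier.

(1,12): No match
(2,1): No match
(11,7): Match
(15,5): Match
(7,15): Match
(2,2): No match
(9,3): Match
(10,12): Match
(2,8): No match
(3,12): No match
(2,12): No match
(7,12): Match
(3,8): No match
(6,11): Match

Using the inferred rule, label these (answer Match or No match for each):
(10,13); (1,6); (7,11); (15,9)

Match, No match, Match, Match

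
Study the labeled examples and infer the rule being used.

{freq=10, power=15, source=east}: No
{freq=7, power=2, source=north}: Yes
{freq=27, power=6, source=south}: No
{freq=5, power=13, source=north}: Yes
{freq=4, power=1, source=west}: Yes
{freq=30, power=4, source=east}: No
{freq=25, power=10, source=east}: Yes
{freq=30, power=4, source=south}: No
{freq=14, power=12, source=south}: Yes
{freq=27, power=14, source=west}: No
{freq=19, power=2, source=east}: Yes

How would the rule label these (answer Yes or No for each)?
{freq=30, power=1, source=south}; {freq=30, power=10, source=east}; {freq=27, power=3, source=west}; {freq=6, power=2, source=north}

The rule appears to be: power ≤ 13 AND freq ≤ 25.
{freq=30, power=1, source=south}: power = 1, freq = 30, doesn't match → No.
{freq=30, power=10, source=east}: power = 10, freq = 30, doesn't match → No.
{freq=27, power=3, source=west}: power = 3, freq = 27, doesn't match → No.
{freq=6, power=2, source=north}: power = 2, freq = 6, satisfies this → Yes.

No, No, No, Yes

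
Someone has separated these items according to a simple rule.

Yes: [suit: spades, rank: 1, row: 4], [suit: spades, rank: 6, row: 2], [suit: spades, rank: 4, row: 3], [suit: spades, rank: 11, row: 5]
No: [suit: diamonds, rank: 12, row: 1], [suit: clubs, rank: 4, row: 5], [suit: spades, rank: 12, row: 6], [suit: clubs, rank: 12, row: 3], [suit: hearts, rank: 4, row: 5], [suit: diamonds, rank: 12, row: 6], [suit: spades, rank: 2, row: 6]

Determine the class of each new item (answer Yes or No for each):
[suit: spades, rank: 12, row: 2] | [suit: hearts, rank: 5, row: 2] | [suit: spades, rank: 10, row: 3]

Every 'Yes' example satisfies: suit is spades AND row ≤ 5. None of the 'No' examples do.

Yes, No, Yes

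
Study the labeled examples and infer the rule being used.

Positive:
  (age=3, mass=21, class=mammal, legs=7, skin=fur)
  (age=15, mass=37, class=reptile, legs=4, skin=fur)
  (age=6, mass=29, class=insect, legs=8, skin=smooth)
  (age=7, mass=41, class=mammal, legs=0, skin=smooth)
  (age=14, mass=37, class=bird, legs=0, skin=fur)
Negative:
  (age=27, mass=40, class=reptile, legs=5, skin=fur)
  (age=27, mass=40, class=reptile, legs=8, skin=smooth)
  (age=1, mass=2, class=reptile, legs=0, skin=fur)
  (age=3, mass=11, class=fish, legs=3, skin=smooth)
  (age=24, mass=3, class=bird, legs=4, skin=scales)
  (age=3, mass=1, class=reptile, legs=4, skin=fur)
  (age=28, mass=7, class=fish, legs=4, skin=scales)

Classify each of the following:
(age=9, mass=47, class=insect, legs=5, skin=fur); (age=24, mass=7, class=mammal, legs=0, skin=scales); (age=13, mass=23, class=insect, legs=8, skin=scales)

Positive, Negative, Positive

Rule: age ≤ 15 AND mass ≥ 21. This holds for each 'Positive' example and fails for each 'Negative' one.
(age=9, mass=47, class=insect, legs=5, skin=fur) → age = 9, mass = 47 → Positive.
(age=24, mass=7, class=mammal, legs=0, skin=scales) → age = 24, mass = 7 → Negative.
(age=13, mass=23, class=insect, legs=8, skin=scales) → age = 13, mass = 23 → Positive.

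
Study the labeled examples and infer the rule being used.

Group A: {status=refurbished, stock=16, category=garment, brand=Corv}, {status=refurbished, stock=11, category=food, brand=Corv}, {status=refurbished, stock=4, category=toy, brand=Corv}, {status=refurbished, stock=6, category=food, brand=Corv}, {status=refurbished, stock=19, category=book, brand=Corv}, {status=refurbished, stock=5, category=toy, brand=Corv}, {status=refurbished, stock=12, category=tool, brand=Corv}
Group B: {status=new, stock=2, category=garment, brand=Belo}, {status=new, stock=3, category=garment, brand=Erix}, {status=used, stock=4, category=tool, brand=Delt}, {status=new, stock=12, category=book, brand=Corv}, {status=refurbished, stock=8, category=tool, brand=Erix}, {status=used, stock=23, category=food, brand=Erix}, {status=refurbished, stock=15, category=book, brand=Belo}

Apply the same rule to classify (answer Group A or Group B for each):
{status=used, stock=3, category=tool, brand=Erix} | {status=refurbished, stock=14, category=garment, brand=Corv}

Group B, Group A

The distinguishing property — status is refurbished AND brand is Corv — holds for all the 'Group A' cases and none of the 'Group B' cases.
{status=used, stock=3, category=tool, brand=Erix} — status is used, brand is Erix, hence Group B. {status=refurbished, stock=14, category=garment, brand=Corv} — status is refurbished, brand is Corv, hence Group A.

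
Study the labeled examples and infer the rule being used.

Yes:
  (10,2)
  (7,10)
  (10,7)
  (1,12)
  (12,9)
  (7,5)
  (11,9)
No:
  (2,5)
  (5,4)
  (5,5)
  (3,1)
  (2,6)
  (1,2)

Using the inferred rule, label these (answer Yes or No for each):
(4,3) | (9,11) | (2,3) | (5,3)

No, Yes, No, No

The pattern is that an item is 'Yes' exactly when: sum ≥ 12.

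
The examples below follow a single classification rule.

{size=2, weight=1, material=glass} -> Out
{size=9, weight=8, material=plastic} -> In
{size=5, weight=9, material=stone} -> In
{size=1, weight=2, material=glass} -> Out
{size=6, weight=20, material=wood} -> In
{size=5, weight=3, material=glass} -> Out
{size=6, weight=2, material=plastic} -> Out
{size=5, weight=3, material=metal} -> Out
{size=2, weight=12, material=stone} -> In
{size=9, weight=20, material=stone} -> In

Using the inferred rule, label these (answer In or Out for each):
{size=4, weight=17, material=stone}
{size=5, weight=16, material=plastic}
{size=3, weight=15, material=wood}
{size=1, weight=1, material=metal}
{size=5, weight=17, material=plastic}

Every 'In' example satisfies: weight ≥ 8. None of the 'Out' examples do.
In: {size=4, weight=17, material=stone}, since weight = 17.
In: {size=5, weight=16, material=plastic}, since weight = 16.
In: {size=3, weight=15, material=wood}, since weight = 15.
Out: {size=1, weight=1, material=metal}, since weight = 1.
In: {size=5, weight=17, material=plastic}, since weight = 17.

In, In, In, Out, In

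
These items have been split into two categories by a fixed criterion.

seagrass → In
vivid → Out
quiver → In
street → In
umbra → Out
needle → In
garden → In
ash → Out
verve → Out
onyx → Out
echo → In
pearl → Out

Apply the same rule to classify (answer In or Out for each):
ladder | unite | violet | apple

The classifier is using: even length AND contains 'e'.
In: ladder, since length 6, has 'e'. Out: unite, since length 5, has 'e'. In: violet, since length 6, has 'e'. Out: apple, since length 5, has 'e'.

In, Out, In, Out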